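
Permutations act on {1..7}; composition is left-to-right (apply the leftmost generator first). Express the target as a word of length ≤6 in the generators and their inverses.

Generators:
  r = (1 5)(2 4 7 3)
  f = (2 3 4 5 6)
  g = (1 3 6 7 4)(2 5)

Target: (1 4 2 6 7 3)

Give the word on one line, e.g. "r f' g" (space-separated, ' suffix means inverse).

g' f' g' f' g'

  after g': (1 4 7 6 3)(2 5)
  after f': (1 3)(2 4 7 5 6)
  after g': (2 7)(3 4 6 5)
  after f': (2 7 6 4 5)
  after g': (1 4 2 6 7 3)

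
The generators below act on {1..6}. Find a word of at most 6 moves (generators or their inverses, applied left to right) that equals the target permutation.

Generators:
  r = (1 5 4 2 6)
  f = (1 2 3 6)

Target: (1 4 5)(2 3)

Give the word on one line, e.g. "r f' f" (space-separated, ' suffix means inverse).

  after f': (1 6 3 2)
  after f': (1 3)(2 6)
  after f': (1 2 3 6)
  after r': (1 4 5)(2 3)

f' f' f' r'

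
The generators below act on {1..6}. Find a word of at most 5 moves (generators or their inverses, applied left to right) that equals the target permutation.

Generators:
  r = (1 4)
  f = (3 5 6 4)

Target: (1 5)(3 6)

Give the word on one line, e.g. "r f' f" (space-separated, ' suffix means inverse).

r' f f r

  after r': (1 4)
  after f: (1 3 5 6 4)
  after f: (1 5 4)(3 6)
  after r: (1 5)(3 6)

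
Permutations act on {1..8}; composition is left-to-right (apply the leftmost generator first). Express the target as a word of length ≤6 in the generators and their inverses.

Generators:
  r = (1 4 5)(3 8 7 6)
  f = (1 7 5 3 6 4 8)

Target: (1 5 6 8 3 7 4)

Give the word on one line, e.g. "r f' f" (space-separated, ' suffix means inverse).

r f' r' f

  after r: (1 4 5)(3 8 7 6)
  after f': (1 6 5 8)(3 4 7)
  after r': (1 7 6 4 8 5 3)
  after f: (1 5 6 8 3 7 4)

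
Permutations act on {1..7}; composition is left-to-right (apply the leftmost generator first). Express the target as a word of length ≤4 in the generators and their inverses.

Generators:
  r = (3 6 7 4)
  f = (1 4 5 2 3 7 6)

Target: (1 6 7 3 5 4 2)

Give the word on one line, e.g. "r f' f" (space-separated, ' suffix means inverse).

  after f: (1 4 5 2 3 7 6)
  after r: (1 3 4 5 2 6)
  after f: (1 7 6 4 2)(3 5)
  after r': (1 6 7 3 5 4 2)

f r f r'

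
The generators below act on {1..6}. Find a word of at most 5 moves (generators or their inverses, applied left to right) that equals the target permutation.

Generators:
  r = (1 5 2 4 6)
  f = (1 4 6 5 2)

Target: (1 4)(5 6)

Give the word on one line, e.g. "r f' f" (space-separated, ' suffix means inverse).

  after f': (1 2 5 6 4)
  after f': (1 5 4 2 6)
  after f': (1 6 2 4 5)
  after r': (1 4)(5 6)

f' f' f' r'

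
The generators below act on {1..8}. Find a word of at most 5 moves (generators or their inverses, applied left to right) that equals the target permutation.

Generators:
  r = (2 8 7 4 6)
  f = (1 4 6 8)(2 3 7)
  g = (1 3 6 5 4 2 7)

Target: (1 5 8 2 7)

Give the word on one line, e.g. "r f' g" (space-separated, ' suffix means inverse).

g' r r g

  after g': (1 7 2 4 5 6 3)
  after r: (1 4 5 2 6 3)(7 8)
  after r: (1 6 3)(4 5 8)
  after g: (1 5 8 2 7)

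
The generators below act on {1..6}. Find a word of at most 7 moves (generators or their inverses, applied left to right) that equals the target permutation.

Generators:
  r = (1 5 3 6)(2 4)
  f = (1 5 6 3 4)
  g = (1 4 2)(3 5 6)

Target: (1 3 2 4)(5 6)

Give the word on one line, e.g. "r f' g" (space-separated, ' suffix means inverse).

  after f': (1 4 3 6 5)
  after f': (1 3 5 4 6)
  after r': (1 5 2 4 3)
  after g: (1 6 3 4 5)
  after r': (1 3 2 4)(5 6)

f' f' r' g r'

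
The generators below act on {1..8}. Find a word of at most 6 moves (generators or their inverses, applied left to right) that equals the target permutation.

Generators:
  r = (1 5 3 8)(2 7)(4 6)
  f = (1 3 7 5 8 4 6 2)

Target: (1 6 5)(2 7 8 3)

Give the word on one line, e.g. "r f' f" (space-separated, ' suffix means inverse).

  after r': (1 8 3 5)(2 7)(4 6)
  after f: (1 4 2 5 3 8 7)
  after f: (1 6 2 8 5 7 3 4)
  after r': (1 4 8)(2 3 6 7 5)
  after f: (1 6 5)(2 7 8 3)

r' f f r' f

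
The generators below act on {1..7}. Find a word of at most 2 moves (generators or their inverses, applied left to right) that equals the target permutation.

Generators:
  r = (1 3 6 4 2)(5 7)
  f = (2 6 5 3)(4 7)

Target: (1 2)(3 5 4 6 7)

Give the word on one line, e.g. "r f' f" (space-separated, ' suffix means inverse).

  after r: (1 3 6 4 2)(5 7)
  after f: (1 2)(3 5 4 6 7)

r f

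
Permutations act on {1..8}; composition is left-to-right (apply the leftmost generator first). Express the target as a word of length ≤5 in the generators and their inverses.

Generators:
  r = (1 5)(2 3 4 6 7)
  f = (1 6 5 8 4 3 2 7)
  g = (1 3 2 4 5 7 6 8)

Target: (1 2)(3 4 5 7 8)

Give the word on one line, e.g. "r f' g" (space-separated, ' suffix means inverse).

  after f: (1 6 5 8 4 3 2 7)
  after g': (1 7 8 2 5 6 4)
  after r: (1 2)(3 4 5 7 8)

f g' r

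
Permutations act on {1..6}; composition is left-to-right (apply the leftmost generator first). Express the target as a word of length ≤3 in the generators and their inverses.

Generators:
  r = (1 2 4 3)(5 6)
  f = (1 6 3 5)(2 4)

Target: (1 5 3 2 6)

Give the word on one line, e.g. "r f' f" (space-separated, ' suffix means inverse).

r' f

  after r': (1 3 4 2)(5 6)
  after f: (1 5 3 2 6)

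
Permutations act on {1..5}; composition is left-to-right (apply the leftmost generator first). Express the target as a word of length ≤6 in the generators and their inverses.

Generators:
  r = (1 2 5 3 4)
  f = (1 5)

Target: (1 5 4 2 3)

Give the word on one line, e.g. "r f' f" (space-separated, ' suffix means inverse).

r f' f' r

  after r: (1 2 5 3 4)
  after f': (1 2)(3 4 5)
  after f': (1 2 5 3 4)
  after r: (1 5 4 2 3)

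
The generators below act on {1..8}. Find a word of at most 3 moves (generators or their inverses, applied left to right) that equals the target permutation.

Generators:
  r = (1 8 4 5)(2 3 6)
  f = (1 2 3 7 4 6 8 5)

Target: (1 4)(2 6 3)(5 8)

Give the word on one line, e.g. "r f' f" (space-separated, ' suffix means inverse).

r r

  after r: (1 8 4 5)(2 3 6)
  after r: (1 4)(2 6 3)(5 8)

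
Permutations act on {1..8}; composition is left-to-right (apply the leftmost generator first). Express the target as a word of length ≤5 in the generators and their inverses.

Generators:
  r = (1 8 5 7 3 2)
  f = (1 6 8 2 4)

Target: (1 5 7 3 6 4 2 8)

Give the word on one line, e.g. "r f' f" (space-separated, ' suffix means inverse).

  after r: (1 8 5 7 3 2)
  after f': (1 6)(2 4)(3 8 5 7)
  after r': (1 6 2 4 3)
  after f: (1 8 2)(3 6 4)
  after r: (1 5 7 3 6 4 2 8)

r f' r' f r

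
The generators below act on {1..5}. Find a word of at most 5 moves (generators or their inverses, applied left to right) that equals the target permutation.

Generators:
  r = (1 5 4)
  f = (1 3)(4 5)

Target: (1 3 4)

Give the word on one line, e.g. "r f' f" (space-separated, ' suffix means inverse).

r f' r f'

  after r: (1 5 4)
  after f': (1 4 3)
  after r: (3 5 4)
  after f': (1 3 4)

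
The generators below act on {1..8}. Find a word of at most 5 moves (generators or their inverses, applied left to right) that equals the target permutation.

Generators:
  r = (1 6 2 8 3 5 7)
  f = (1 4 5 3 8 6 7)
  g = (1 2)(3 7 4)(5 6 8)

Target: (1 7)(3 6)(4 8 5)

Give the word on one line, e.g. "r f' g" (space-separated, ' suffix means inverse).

f g g

  after f: (1 4 5 3 8 6 7)
  after g: (1 3 5 7 2)(4 6)
  after g: (1 7)(3 6)(4 8 5)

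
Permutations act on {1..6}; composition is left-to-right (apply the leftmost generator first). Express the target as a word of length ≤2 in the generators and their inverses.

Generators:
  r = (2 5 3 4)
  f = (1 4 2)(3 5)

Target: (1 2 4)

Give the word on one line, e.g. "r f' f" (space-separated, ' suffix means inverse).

f f

  after f: (1 4 2)(3 5)
  after f: (1 2 4)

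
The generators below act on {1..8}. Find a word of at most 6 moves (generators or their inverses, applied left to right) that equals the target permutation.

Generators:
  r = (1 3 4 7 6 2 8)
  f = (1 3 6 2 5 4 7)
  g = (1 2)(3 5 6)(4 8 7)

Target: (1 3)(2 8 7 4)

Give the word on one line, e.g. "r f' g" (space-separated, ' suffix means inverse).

r' g' r' f g

  after r': (1 8 2 6 7 4 3)
  after g': (1 4 6 8)(2 5 3)
  after r': (1 3 6 2 5)(4 7)
  after f: (1 6 5 3 2 4)
  after g: (1 3)(2 8 7 4)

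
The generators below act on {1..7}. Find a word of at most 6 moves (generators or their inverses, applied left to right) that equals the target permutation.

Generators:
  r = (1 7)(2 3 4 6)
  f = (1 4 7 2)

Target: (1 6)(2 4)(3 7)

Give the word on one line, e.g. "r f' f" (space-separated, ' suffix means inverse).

r f r' f' f'

  after r: (1 7)(2 3 4 6)
  after f: (1 2 3 7 4 6)
  after r': (1 6 7 3)
  after f': (1 6 4)(2 7 3)
  after f': (1 6)(2 4)(3 7)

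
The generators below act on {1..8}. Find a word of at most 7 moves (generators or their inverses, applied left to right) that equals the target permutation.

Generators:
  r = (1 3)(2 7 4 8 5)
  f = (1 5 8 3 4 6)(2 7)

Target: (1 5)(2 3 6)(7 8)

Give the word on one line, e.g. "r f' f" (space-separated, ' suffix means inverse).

f' r' f' r f'

  after f': (1 6 4 3 8 5)(2 7)
  after r': (1 6 7 5 3 4)
  after f': (1 4 6 2 7)(5 8)
  after r: (1 8 2 4 6 7 3)
  after f': (1 5)(2 3 6)(7 8)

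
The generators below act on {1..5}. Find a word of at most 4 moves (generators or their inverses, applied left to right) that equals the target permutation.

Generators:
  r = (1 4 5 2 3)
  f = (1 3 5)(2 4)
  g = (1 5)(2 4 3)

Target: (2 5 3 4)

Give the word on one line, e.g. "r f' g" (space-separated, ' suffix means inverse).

f' r g' f'

  after f': (1 5 3)(2 4)
  after r: (1 2 5)(3 4)
  after g': (1 3 2)
  after f': (2 5 3 4)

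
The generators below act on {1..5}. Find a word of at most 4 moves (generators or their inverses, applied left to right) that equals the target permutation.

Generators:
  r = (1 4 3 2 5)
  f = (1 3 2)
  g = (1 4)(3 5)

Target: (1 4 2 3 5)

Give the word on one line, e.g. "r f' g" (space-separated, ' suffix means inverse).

g f'

  after g: (1 4)(3 5)
  after f': (1 4 2 3 5)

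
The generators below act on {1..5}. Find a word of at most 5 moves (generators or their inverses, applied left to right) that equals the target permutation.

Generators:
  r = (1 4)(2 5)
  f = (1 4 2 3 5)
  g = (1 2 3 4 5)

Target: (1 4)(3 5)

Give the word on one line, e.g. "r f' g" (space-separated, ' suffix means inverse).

g r' g'

  after g: (1 2 3 4 5)
  after r': (1 5 4 2 3)
  after g': (1 4)(3 5)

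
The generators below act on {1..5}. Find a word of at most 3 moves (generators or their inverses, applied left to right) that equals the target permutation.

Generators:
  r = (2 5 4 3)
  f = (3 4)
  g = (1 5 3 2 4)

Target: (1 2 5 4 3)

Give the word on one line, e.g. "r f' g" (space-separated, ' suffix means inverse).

g' g'

  after g': (1 4 2 3 5)
  after g': (1 2 5 4 3)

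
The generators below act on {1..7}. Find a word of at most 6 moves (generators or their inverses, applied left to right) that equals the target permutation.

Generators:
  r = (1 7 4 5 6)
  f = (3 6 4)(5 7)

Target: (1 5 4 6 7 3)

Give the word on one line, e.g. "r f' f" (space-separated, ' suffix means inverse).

f' f' r f

  after f': (3 4 6)(5 7)
  after f': (3 6 4)
  after r: (1 7 4 3)(5 6)
  after f: (1 5 4 6 7 3)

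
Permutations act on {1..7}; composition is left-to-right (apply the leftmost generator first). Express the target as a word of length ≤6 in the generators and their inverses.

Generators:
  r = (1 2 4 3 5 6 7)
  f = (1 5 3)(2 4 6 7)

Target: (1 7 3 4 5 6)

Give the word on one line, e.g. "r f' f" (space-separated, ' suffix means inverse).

  after r': (1 7 6 5 3 4 2)
  after f: (1 2 5)(3 6)
  after r: (1 4 3 7)(2 6 5)
  after f: (1 6 3 2 7 5 4)
  after f: (1 7 3 4 5 6)

r' f r f f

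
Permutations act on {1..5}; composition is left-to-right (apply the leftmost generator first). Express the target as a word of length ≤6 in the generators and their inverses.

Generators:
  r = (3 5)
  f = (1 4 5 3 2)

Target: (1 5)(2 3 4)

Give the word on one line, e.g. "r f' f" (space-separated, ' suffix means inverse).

f f f r'

  after f: (1 4 5 3 2)
  after f: (1 5 2 4 3)
  after f: (1 3 4 2 5)
  after r': (1 5)(2 3 4)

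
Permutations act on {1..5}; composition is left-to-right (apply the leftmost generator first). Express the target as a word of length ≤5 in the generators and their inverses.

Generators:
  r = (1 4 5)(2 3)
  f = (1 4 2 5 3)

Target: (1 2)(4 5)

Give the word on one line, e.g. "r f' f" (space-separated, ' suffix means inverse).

r f' r' f'

  after r: (1 4 5)(2 3)
  after f': (2 5 3 4)
  after r': (1 5 2 4 3)
  after f': (1 2)(4 5)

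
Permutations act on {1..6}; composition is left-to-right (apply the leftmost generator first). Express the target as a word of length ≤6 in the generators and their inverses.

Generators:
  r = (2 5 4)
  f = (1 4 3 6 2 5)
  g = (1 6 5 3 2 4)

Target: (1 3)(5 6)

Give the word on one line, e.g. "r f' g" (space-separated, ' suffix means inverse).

r f' g r

  after r: (2 5 4)
  after f': (1 5)(3 4 6)
  after g: (1 3)(2 4 5 6)
  after r: (1 3)(5 6)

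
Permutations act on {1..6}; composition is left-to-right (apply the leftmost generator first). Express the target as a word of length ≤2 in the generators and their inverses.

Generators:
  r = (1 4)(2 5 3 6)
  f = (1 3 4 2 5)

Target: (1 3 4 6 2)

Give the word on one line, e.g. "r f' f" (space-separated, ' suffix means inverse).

f' r

  after f': (1 5 2 4 3)
  after r: (1 3 4 6 2)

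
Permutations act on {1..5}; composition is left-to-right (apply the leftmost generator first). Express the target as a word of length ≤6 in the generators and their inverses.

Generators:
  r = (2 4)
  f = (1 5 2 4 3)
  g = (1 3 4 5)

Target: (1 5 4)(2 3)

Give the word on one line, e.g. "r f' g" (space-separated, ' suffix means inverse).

  after f: (1 5 2 4 3)
  after f: (1 2 3 5 4)
  after f: (1 4 5 3 2)
  after r: (1 2)(3 4 5)
  after f': (1 5 4)(2 3)

f f f r f'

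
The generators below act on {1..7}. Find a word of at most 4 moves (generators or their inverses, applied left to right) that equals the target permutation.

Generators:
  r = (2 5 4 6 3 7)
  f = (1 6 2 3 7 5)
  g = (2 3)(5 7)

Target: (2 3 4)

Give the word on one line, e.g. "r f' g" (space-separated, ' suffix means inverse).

  after g': (2 3)(5 7)
  after r': (2 6 4 5 3 7)
  after g': (2 6 4 7 3 5)
  after r: (2 3 4)

g' r' g' r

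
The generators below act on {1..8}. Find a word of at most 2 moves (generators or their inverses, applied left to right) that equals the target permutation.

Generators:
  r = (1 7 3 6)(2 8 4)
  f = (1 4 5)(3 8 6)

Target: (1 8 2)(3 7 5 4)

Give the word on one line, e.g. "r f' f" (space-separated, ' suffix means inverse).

  after r': (1 6 3 7)(2 4 8)
  after f': (1 8 2)(3 7 5 4)

r' f'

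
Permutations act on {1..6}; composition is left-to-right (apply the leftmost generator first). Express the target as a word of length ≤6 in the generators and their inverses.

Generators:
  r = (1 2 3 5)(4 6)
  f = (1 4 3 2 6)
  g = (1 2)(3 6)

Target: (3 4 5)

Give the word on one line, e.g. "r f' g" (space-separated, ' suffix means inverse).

  after f': (1 6 2 3 4)
  after r': (1 4 5 3 6)
  after f: (1 3)(2 6 4 5)
  after f: (1 2)(3 4 5 6)
  after g: (3 4 5)

f' r' f f g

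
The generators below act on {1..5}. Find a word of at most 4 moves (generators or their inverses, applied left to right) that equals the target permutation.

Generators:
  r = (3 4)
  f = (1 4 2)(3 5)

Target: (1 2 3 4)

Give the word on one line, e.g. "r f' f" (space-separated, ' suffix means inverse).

f f r

  after f: (1 4 2)(3 5)
  after f: (1 2 4)
  after r: (1 2 3 4)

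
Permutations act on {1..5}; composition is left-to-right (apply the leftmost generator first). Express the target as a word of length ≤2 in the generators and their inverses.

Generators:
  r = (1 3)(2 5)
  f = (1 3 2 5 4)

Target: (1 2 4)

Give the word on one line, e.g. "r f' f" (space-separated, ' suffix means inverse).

r' f

  after r': (1 3)(2 5)
  after f: (1 2 4)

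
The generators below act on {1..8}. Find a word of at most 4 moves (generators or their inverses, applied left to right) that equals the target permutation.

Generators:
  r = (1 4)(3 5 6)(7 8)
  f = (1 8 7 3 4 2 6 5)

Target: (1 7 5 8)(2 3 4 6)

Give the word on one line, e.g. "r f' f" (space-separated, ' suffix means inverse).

r' f' f'

  after r': (1 4)(3 6 5)(7 8)
  after f': (1 3 2 4 5 7)
  after f': (1 7 5 8)(2 3 4 6)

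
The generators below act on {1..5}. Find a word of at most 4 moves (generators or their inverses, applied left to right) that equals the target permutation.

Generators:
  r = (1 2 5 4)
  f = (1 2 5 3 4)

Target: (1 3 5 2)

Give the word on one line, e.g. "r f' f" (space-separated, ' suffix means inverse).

  after f': (1 4 3 5 2)
  after f': (1 3 2 4 5)
  after r: (1 3 5 2)

f' f' r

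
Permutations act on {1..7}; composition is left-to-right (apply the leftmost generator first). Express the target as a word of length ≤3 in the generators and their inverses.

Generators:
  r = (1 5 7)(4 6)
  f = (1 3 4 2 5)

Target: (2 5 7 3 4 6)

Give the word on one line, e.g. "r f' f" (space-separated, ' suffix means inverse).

  after r: (1 5 7)(4 6)
  after f: (2 5 7 3 4 6)

r f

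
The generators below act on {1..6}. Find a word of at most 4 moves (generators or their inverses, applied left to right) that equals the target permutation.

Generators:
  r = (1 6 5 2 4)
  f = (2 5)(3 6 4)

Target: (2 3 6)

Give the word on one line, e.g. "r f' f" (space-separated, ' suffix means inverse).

f' r' f' r'

  after f': (2 5)(3 4 6)
  after r': (1 4)(2 6 3)
  after f': (1 6 4)(2 3 5)
  after r': (2 3 6)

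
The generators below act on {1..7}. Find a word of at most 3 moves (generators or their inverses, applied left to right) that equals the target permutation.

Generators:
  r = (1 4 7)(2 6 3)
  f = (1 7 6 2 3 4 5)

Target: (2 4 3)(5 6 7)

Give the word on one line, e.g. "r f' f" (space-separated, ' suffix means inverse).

  after f': (1 5 4 3 2 6 7)
  after f': (1 4 2 7 5 3 6)
  after r': (2 4 3)(5 6 7)

f' f' r'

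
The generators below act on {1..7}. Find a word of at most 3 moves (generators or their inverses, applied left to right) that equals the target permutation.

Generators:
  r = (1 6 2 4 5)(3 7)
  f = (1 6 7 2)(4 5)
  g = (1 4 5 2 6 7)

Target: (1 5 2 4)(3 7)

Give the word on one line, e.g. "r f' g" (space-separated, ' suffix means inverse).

r' f' g

  after r': (1 5 4 2 6)(3 7)
  after f': (1 4 7 3 6 2)
  after g: (1 5 2 4)(3 7)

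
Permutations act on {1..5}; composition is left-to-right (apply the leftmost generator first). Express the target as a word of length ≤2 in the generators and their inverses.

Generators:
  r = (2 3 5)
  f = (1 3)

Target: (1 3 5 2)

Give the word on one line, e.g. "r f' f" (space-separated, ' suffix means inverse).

  after r: (2 3 5)
  after f: (1 3 5 2)

r f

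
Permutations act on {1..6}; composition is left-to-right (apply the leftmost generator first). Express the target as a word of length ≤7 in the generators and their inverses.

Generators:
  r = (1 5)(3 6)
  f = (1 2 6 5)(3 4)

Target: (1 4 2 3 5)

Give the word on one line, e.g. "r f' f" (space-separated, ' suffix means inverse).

f r f r' f

  after f: (1 2 6 5)(3 4)
  after r: (1 2 3 4 6)
  after f: (1 6 2 4 5)
  after r': (1 3 6 2 4)
  after f: (1 4 2 3 5)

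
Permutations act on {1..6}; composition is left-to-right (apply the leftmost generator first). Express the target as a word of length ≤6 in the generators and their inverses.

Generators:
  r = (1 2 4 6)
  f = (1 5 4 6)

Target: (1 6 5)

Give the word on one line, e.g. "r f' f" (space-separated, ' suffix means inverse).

  after r: (1 2 4 6)
  after f: (1 2 6 5 4)
  after r: (1 4 2)(5 6)
  after r: (1 6 5)

r f r r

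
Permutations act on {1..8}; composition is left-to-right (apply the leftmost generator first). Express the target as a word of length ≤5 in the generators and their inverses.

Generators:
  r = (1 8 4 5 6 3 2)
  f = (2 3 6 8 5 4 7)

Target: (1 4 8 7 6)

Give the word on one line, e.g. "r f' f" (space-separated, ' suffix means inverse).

r' f' r' f'

  after r': (1 2 3 6 5 4 8)
  after f': (1 7 4 6 8)
  after r': (1 7 8 2 3 6)(4 5)
  after f': (1 4 8 7 6)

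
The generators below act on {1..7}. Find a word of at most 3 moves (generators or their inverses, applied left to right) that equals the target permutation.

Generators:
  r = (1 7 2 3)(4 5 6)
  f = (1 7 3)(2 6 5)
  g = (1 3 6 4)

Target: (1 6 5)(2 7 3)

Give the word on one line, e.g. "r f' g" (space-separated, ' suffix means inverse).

  after r': (1 3 2 7)(4 6 5)
  after g: (1 6 5)(2 7 3)

r' g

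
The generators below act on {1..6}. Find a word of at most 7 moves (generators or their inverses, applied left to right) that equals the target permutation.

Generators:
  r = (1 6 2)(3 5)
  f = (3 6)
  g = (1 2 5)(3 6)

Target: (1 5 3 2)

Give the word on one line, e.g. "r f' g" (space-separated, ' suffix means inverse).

r r r g g

  after r: (1 6 2)(3 5)
  after r: (1 2 6)
  after r: (3 5)
  after g: (1 2 5 6 3)
  after g: (1 5 3 2)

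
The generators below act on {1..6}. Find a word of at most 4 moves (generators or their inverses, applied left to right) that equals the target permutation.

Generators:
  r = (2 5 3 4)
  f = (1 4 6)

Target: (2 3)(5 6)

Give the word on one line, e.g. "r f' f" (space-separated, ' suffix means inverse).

f' r' r' f

  after f': (1 6 4)
  after r': (1 6 3 5 2 4)
  after r': (1 6 5 4)(2 3)
  after f: (2 3)(5 6)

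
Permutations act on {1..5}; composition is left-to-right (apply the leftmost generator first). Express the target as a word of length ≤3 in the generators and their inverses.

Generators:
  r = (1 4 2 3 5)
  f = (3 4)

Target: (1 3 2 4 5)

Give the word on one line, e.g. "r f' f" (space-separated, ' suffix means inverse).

  after f': (3 4)
  after r: (1 4 5)(2 3)
  after f': (1 3 2 4 5)

f' r f'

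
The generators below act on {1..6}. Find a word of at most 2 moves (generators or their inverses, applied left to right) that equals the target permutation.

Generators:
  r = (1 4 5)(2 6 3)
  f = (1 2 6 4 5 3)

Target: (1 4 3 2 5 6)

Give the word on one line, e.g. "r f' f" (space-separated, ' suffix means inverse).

  after r': (1 5 4)(2 3 6)
  after f': (1 4 3 2 5 6)

r' f'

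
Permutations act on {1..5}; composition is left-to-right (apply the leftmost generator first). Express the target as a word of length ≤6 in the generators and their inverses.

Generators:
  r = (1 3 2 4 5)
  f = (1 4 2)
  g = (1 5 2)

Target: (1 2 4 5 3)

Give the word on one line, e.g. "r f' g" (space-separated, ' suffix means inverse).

  after f: (1 4 2)
  after r: (1 5)(2 3)
  after r: (3 4 5)
  after f': (1 2 4 5 3)

f r r f'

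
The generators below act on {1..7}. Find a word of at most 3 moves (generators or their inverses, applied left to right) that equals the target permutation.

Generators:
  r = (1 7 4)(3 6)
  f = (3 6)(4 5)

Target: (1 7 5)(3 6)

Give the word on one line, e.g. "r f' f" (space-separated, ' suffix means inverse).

f r f

  after f: (3 6)(4 5)
  after r: (1 7 4 5)
  after f: (1 7 5)(3 6)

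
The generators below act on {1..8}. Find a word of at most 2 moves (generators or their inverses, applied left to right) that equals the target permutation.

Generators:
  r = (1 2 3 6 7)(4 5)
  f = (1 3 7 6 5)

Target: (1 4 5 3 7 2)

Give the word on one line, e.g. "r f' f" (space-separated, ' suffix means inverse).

f' r'

  after f': (1 5 6 7 3)
  after r': (1 4 5 3 7 2)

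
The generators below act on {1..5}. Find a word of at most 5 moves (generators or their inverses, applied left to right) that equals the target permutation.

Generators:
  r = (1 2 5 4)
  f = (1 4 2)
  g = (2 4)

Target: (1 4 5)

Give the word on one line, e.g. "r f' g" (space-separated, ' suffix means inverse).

r' g' f' g' g'

  after r': (1 4 5 2)
  after g': (1 2)(4 5)
  after f': (1 4 5)
  after g': (1 2 4 5)
  after g': (1 4 5)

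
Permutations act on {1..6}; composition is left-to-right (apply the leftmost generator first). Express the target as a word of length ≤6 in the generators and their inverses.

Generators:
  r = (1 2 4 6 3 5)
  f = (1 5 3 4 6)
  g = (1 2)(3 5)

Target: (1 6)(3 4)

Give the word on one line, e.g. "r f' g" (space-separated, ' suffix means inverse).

  after r': (1 5 3 6 4 2)
  after g': (1 3 6 4)
  after r': (1 6 2)(3 4 5)
  after g: (1 6)(3 4)

r' g' r' g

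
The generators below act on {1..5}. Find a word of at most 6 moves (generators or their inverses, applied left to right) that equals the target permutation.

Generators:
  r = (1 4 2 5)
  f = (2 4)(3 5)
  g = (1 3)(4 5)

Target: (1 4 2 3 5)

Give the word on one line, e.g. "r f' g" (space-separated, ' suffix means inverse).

  after g: (1 3)(4 5)
  after r: (1 3 4)(2 5)
  after r: (1 3 2)
  after f: (1 5 3 4 2)
  after g': (1 4 2 3 5)

g r r f g'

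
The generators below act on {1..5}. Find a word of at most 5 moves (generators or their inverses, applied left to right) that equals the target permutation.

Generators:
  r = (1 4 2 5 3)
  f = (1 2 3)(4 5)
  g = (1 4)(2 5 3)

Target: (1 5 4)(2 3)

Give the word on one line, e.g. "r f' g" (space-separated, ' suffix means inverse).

r' f' r

  after r': (1 3 5 2 4)
  after f': (1 2 5)(3 4)
  after r: (1 5 4)(2 3)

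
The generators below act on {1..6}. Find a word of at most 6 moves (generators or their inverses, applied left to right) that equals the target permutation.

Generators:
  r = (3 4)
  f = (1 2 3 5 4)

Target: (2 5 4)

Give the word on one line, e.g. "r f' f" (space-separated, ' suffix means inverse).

f' r' f' f' r'

  after f': (1 4 5 3 2)
  after r': (1 3 2)(4 5)
  after f': (1 2 4 3)
  after f': (2 5 3 4)
  after r': (2 5 4)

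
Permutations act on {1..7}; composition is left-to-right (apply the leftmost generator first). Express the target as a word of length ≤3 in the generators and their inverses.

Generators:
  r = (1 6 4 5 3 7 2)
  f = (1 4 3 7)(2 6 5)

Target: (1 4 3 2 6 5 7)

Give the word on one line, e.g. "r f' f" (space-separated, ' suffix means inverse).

r r

  after r: (1 6 4 5 3 7 2)
  after r: (1 4 3 2 6 5 7)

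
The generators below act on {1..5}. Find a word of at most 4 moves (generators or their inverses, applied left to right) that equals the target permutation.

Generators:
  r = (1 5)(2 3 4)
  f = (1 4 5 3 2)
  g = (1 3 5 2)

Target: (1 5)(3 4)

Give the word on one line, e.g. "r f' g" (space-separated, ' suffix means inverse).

  after f: (1 4 5 3 2)
  after r': (1 3 4)(2 5)
  after g: (1 5)(3 4)

f r' g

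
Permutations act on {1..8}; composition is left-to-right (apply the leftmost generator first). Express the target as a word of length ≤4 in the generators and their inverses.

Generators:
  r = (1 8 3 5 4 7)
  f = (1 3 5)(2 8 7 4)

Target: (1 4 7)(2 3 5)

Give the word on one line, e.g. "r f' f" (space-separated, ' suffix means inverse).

f r' f' f'

  after f: (1 3 5)(2 8 7 4)
  after r': (1 8 4 2)(5 7)
  after f': (1 2 5 8 7 3)
  after f': (1 4 7)(2 3 5)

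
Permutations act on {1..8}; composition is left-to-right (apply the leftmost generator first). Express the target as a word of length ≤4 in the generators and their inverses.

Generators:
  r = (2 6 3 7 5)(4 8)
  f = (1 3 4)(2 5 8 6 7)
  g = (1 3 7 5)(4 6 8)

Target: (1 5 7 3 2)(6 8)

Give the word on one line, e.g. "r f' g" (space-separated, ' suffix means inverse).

  after f': (1 4 3)(2 7 6 8 5)
  after g': (1 8 7 4)(2 3 5)
  after f': (1 5 7 3 2)(6 8)

f' g' f'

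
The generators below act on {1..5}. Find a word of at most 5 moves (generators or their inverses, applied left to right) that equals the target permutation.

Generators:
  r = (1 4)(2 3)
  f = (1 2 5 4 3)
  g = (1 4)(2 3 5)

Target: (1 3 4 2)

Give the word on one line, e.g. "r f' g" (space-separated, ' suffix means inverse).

  after g: (1 4)(2 3 5)
  after r: (3 5)
  after r: (1 4)(2 3 5)
  after f: (1 3 4 2)

g r r f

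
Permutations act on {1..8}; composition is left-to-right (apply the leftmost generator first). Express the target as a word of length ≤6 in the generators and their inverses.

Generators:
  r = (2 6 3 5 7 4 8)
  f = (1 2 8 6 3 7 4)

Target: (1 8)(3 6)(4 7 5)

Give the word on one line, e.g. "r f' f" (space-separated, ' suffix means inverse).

  after f': (1 4 7 3 6 8 2)
  after f': (1 7 6 2 4 3 8)
  after r: (1 4 5 7 3 2 8)
  after r: (1 8)(3 6)(4 7 5)

f' f' r r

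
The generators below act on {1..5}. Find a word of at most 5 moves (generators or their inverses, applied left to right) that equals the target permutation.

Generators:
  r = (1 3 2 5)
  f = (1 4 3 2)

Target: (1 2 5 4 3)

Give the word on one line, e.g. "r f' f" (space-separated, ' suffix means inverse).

r' r' r' f

  after r': (1 5 2 3)
  after r': (1 2)(3 5)
  after r': (1 3 2 5)
  after f: (1 2 5 4 3)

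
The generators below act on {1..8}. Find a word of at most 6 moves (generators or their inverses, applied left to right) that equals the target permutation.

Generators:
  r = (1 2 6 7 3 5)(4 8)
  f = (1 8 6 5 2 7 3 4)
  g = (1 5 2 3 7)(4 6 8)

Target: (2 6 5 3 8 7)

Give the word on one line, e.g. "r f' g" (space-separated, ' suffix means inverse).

  after g': (1 7 3 2 5)(4 8 6)
  after g': (1 3 5 7 2)(4 6 8)
  after f': (1 7 5 2 4 8 3 6)
  after g: (2 6 5 3 8 7)

g' g' f' g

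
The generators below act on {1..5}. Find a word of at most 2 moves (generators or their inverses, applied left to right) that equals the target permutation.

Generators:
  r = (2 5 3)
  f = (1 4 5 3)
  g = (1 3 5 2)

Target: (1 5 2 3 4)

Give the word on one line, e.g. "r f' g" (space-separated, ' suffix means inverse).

  after g: (1 3 5 2)
  after f': (1 5 2 3 4)

g f'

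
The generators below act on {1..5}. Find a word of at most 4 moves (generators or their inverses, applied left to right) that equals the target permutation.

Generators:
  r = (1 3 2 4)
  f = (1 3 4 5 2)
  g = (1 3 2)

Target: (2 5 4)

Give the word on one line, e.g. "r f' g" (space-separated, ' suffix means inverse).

  after f': (1 2 5 4 3)
  after g: (2 5 4)

f' g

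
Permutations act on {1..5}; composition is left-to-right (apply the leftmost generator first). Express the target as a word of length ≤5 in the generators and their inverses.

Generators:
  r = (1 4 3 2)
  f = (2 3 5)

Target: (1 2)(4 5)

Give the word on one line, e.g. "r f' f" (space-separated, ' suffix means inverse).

f r' r' f'

  after f: (2 3 5)
  after r': (1 2 4)(3 5)
  after r': (1 3 5 4 2)
  after f': (1 2)(4 5)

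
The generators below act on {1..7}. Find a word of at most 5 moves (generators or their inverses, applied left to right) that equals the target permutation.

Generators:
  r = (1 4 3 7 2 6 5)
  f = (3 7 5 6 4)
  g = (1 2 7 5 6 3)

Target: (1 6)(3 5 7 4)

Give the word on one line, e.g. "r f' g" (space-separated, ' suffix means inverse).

f g' f g f

  after f: (3 7 5 6 4)
  after g': (1 3 2)(4 6)
  after f: (1 7 5 6 3 2)
  after g: (1 5 3 7 6)
  after f: (1 6)(3 5 7 4)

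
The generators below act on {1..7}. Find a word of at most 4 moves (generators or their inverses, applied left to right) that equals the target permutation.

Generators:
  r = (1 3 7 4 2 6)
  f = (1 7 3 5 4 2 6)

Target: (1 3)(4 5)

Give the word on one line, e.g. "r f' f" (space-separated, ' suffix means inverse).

  after r: (1 3 7 4 2 6)
  after f': (1 7 5 3)
  after f': (2 4 5 7 3 6)
  after r: (1 3)(4 5)

r f' f' r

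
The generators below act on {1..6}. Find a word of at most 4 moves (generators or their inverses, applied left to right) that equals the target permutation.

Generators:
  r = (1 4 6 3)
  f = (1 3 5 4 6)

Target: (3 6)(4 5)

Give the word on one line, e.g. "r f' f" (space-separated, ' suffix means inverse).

r' r' f

  after r': (1 3 6 4)
  after r': (1 6)(3 4)
  after f: (3 6)(4 5)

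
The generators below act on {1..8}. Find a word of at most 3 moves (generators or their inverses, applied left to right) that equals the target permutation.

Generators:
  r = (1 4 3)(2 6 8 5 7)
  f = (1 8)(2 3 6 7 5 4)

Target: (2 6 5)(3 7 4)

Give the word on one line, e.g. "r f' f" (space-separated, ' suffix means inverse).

  after f: (1 8)(2 3 6 7 5 4)
  after f: (2 6 5)(3 7 4)

f f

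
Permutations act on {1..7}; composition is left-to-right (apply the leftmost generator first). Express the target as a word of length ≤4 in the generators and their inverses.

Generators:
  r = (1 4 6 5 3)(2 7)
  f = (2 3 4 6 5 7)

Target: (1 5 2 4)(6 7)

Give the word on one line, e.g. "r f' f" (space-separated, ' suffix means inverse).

  after f': (2 7 5 6 4 3)
  after r: (1 4)(3 7)
  after f: (1 6 5 7 4)(2 3)
  after f: (1 5 2 4)(6 7)

f' r f f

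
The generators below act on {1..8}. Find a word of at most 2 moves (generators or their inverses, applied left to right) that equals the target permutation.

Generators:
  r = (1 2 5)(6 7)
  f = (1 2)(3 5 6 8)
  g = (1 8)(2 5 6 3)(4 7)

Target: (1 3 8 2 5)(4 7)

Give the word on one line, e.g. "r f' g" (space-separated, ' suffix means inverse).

g' f

  after g': (1 8)(2 3 6 5)(4 7)
  after f: (1 3 8 2 5)(4 7)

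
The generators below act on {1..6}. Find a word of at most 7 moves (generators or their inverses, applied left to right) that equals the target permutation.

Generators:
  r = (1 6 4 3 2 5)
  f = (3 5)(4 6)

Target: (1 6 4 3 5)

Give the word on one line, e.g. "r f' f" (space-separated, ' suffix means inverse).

f r' f' r' f'

  after f: (3 5)(4 6)
  after r': (1 5 4)(2 3)
  after f': (1 3 2 5 6 4)
  after r': (1 4 5)
  after f': (1 6 4 3 5)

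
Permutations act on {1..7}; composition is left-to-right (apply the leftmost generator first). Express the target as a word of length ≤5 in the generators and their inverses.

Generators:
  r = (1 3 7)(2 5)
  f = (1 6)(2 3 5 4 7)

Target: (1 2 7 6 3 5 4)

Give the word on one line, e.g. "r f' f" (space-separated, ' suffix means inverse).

  after r': (1 7 3)(2 5)
  after r': (1 3 7)
  after f: (1 5 4 7 6)(2 3)
  after r: (1 2 7 6 3 5 4)

r' r' f r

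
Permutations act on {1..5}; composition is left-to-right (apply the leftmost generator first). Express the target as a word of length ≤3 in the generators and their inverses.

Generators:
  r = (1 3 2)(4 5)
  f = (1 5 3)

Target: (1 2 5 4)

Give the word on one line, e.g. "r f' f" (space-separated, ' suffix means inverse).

r' f'

  after r': (1 2 3)(4 5)
  after f': (1 2 5 4)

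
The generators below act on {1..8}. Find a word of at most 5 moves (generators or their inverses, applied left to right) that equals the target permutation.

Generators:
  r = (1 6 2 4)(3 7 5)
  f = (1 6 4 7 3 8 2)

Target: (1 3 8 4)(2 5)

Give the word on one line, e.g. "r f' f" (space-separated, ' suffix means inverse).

  after r': (1 4 2 6)(3 5 7)
  after f: (1 7 8 2 4)(3 5)
  after f: (1 3 5 8)(2 7)(4 6)
  after r: (1 7 4 2 5 8 6)
  after f: (1 3 8 4)(2 5)

r' f f r f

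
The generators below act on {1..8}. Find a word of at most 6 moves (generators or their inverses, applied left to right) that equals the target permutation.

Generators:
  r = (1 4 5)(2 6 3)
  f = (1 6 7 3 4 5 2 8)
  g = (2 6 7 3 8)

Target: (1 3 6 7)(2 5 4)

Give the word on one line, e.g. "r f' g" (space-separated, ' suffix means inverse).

r' g f r'

  after r': (1 5 4)(2 3 6)
  after g: (1 5 4)(2 8)(3 7)
  after f: (1 2)(4 6 7)
  after r': (1 3 6 7)(2 5 4)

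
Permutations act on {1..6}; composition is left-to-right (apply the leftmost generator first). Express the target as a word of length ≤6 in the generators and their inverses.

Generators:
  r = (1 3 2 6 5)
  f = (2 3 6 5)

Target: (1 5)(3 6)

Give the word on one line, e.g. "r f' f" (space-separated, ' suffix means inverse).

f r' r' f

  after f: (2 3 6 5)
  after r': (1 5 3 2)
  after r': (1 6 2 5)
  after f: (1 5)(3 6)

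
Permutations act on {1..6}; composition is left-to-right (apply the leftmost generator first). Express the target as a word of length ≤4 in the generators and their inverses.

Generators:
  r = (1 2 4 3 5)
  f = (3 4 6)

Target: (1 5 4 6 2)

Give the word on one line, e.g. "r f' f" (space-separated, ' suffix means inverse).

f' r' f' f'

  after f': (3 6 4)
  after r': (1 5 3 6 2)
  after f': (1 5 6 2)(3 4)
  after f': (1 5 4 6 2)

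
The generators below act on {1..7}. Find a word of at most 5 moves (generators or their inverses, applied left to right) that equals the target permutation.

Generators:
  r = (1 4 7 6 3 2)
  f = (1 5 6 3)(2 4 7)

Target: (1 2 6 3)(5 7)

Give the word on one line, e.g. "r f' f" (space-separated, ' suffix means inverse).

f' r' f r

  after f': (1 3 6 5)(2 7 4)
  after r': (1 6 5 2 4 3 7)
  after f: (1 3 2 7 5 4)
  after r: (1 2 6 3)(5 7)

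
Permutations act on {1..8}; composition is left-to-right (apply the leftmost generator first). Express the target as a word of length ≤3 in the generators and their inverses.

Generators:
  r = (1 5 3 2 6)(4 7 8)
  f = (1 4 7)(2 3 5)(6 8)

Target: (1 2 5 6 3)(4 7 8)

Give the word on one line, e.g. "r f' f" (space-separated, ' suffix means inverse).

r' r'

  after r': (1 6 2 3 5)(4 8 7)
  after r': (1 2 5 6 3)(4 7 8)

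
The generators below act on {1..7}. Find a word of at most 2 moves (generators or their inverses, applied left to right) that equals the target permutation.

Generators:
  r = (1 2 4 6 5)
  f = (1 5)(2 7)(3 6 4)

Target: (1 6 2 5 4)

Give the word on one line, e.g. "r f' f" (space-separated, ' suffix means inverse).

r' r'

  after r': (1 5 6 4 2)
  after r': (1 6 2 5 4)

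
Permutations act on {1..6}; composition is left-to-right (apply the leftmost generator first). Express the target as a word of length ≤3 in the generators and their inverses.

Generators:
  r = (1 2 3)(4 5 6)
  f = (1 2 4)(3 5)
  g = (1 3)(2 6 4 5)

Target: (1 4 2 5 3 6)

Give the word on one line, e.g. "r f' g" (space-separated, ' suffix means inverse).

  after r': (1 3 2)(4 6 5)
  after g: (2 3 6)
  after f': (1 4 2 5 3 6)

r' g f'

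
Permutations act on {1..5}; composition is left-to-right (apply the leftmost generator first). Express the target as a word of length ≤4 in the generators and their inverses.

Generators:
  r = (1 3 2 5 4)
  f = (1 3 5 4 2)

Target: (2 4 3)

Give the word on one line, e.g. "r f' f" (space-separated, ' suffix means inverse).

f r'

  after f: (1 3 5 4 2)
  after r': (2 4 3)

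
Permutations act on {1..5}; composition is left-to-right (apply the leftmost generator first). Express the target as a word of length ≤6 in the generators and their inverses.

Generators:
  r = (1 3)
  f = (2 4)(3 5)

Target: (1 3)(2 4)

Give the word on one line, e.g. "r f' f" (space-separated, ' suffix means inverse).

  after f': (2 4)(3 5)
  after r: (1 3 5)(2 4)
  after f: (1 5)
  after r: (1 5 3)
  after f': (1 3)(2 4)

f' r f r f'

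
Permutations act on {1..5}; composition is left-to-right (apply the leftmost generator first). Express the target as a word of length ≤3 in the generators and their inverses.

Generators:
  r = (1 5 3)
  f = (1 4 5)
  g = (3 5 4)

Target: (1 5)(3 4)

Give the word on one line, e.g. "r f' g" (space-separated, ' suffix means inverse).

g f'

  after g: (3 5 4)
  after f': (1 5)(3 4)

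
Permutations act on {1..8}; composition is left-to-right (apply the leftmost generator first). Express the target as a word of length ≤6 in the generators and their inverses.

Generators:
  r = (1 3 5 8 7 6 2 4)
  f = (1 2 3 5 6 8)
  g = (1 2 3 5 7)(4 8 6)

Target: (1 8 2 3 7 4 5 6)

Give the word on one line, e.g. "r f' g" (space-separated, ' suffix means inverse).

f' r' f' r r

  after f': (1 8 6 5 3 2)
  after r': (1 5)(2 4)(3 6)(7 8)
  after f': (1 3 5 8 7 6 2 4)
  after r: (1 5 7 2)(3 8 6 4)
  after r: (1 8 2 3 7 4 5 6)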